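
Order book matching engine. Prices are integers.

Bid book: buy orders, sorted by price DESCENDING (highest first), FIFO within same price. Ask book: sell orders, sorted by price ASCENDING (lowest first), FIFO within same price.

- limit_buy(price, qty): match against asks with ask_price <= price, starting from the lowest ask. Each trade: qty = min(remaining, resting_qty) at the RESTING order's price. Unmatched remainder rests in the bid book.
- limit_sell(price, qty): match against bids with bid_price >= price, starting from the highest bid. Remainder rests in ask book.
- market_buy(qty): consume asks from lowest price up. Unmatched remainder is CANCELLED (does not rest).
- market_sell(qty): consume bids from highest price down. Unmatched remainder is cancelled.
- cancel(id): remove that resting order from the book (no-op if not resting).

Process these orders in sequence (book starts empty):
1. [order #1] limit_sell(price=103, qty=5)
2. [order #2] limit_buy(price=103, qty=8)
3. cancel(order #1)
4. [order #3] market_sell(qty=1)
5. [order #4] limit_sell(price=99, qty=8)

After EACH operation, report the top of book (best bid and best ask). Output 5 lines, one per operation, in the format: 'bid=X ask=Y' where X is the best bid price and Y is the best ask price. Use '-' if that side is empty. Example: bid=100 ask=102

After op 1 [order #1] limit_sell(price=103, qty=5): fills=none; bids=[-] asks=[#1:5@103]
After op 2 [order #2] limit_buy(price=103, qty=8): fills=#2x#1:5@103; bids=[#2:3@103] asks=[-]
After op 3 cancel(order #1): fills=none; bids=[#2:3@103] asks=[-]
After op 4 [order #3] market_sell(qty=1): fills=#2x#3:1@103; bids=[#2:2@103] asks=[-]
After op 5 [order #4] limit_sell(price=99, qty=8): fills=#2x#4:2@103; bids=[-] asks=[#4:6@99]

Answer: bid=- ask=103
bid=103 ask=-
bid=103 ask=-
bid=103 ask=-
bid=- ask=99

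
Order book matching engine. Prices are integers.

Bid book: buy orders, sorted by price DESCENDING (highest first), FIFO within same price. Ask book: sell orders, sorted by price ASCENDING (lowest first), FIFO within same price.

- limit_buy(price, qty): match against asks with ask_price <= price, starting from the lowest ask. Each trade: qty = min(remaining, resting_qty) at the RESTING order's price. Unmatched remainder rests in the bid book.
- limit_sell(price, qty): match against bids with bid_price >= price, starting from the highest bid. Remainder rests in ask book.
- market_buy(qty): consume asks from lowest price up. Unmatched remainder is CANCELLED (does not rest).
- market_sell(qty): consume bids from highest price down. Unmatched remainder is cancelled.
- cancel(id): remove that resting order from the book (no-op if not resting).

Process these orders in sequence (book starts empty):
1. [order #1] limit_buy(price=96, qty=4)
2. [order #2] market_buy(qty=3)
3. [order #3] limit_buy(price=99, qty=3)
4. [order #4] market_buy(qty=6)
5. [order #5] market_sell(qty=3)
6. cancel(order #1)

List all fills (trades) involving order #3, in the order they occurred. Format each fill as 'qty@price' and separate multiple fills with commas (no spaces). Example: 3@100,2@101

Answer: 3@99

Derivation:
After op 1 [order #1] limit_buy(price=96, qty=4): fills=none; bids=[#1:4@96] asks=[-]
After op 2 [order #2] market_buy(qty=3): fills=none; bids=[#1:4@96] asks=[-]
After op 3 [order #3] limit_buy(price=99, qty=3): fills=none; bids=[#3:3@99 #1:4@96] asks=[-]
After op 4 [order #4] market_buy(qty=6): fills=none; bids=[#3:3@99 #1:4@96] asks=[-]
After op 5 [order #5] market_sell(qty=3): fills=#3x#5:3@99; bids=[#1:4@96] asks=[-]
After op 6 cancel(order #1): fills=none; bids=[-] asks=[-]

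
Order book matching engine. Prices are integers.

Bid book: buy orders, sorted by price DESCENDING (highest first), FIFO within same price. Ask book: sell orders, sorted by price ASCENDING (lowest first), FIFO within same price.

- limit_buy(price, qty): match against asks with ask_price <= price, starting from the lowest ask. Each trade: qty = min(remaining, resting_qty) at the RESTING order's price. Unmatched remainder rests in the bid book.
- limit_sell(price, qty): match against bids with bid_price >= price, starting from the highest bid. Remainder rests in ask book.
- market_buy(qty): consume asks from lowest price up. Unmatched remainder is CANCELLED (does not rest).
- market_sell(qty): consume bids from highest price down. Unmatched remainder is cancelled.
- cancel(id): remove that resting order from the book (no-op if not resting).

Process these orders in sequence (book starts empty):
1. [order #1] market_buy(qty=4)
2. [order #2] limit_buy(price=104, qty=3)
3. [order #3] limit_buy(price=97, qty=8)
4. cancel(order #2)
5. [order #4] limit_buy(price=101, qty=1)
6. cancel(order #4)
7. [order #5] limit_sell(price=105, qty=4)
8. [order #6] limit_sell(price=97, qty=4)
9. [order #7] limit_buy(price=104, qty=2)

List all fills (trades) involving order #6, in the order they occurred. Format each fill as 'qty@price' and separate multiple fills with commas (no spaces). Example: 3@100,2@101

Answer: 4@97

Derivation:
After op 1 [order #1] market_buy(qty=4): fills=none; bids=[-] asks=[-]
After op 2 [order #2] limit_buy(price=104, qty=3): fills=none; bids=[#2:3@104] asks=[-]
After op 3 [order #3] limit_buy(price=97, qty=8): fills=none; bids=[#2:3@104 #3:8@97] asks=[-]
After op 4 cancel(order #2): fills=none; bids=[#3:8@97] asks=[-]
After op 5 [order #4] limit_buy(price=101, qty=1): fills=none; bids=[#4:1@101 #3:8@97] asks=[-]
After op 6 cancel(order #4): fills=none; bids=[#3:8@97] asks=[-]
After op 7 [order #5] limit_sell(price=105, qty=4): fills=none; bids=[#3:8@97] asks=[#5:4@105]
After op 8 [order #6] limit_sell(price=97, qty=4): fills=#3x#6:4@97; bids=[#3:4@97] asks=[#5:4@105]
After op 9 [order #7] limit_buy(price=104, qty=2): fills=none; bids=[#7:2@104 #3:4@97] asks=[#5:4@105]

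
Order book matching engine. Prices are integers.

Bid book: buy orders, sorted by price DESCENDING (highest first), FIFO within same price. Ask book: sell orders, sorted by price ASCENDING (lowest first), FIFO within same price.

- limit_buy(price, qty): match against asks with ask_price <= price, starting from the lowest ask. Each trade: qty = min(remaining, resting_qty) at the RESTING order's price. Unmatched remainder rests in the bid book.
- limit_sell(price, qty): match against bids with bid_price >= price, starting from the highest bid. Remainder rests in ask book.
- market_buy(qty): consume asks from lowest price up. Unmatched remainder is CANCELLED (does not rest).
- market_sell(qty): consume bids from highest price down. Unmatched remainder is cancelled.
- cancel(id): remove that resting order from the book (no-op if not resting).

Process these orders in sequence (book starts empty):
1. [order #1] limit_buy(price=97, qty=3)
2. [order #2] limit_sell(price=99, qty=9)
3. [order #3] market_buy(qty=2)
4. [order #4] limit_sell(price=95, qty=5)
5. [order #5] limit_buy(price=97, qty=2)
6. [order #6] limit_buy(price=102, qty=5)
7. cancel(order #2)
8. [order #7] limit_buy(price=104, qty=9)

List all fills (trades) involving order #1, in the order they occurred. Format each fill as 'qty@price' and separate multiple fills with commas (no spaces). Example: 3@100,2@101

After op 1 [order #1] limit_buy(price=97, qty=3): fills=none; bids=[#1:3@97] asks=[-]
After op 2 [order #2] limit_sell(price=99, qty=9): fills=none; bids=[#1:3@97] asks=[#2:9@99]
After op 3 [order #3] market_buy(qty=2): fills=#3x#2:2@99; bids=[#1:3@97] asks=[#2:7@99]
After op 4 [order #4] limit_sell(price=95, qty=5): fills=#1x#4:3@97; bids=[-] asks=[#4:2@95 #2:7@99]
After op 5 [order #5] limit_buy(price=97, qty=2): fills=#5x#4:2@95; bids=[-] asks=[#2:7@99]
After op 6 [order #6] limit_buy(price=102, qty=5): fills=#6x#2:5@99; bids=[-] asks=[#2:2@99]
After op 7 cancel(order #2): fills=none; bids=[-] asks=[-]
After op 8 [order #7] limit_buy(price=104, qty=9): fills=none; bids=[#7:9@104] asks=[-]

Answer: 3@97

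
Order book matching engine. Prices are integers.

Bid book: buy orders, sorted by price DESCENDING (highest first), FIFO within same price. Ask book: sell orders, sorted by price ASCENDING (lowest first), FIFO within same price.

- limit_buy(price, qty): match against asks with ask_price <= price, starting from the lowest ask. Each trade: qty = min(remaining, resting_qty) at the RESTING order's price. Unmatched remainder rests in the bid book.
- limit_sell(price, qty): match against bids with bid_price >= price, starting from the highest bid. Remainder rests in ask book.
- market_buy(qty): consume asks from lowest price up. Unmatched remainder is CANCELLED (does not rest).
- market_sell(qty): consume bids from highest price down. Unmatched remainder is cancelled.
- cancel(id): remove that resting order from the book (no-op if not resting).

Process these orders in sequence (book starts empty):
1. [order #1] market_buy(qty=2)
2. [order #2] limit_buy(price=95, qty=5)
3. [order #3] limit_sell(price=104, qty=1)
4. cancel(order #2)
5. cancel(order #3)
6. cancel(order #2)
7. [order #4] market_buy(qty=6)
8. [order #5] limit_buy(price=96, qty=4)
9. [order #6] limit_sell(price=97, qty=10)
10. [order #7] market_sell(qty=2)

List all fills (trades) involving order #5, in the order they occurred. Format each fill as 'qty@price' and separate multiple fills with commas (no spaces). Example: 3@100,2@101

After op 1 [order #1] market_buy(qty=2): fills=none; bids=[-] asks=[-]
After op 2 [order #2] limit_buy(price=95, qty=5): fills=none; bids=[#2:5@95] asks=[-]
After op 3 [order #3] limit_sell(price=104, qty=1): fills=none; bids=[#2:5@95] asks=[#3:1@104]
After op 4 cancel(order #2): fills=none; bids=[-] asks=[#3:1@104]
After op 5 cancel(order #3): fills=none; bids=[-] asks=[-]
After op 6 cancel(order #2): fills=none; bids=[-] asks=[-]
After op 7 [order #4] market_buy(qty=6): fills=none; bids=[-] asks=[-]
After op 8 [order #5] limit_buy(price=96, qty=4): fills=none; bids=[#5:4@96] asks=[-]
After op 9 [order #6] limit_sell(price=97, qty=10): fills=none; bids=[#5:4@96] asks=[#6:10@97]
After op 10 [order #7] market_sell(qty=2): fills=#5x#7:2@96; bids=[#5:2@96] asks=[#6:10@97]

Answer: 2@96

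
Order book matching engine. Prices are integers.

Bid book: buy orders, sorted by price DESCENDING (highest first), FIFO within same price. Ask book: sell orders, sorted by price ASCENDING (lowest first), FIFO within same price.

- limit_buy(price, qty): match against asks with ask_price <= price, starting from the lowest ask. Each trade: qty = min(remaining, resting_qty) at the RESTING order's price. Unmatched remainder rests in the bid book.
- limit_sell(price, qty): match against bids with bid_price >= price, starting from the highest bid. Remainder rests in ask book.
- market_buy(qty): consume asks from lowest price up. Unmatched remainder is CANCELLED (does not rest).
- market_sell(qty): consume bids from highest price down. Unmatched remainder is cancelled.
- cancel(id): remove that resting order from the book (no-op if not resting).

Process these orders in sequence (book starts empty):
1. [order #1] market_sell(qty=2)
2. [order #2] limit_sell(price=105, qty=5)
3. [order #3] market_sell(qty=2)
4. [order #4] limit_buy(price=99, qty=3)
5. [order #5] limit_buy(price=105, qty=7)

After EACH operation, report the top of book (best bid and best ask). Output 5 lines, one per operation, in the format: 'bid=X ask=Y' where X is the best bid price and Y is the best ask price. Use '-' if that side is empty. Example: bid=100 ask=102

After op 1 [order #1] market_sell(qty=2): fills=none; bids=[-] asks=[-]
After op 2 [order #2] limit_sell(price=105, qty=5): fills=none; bids=[-] asks=[#2:5@105]
After op 3 [order #3] market_sell(qty=2): fills=none; bids=[-] asks=[#2:5@105]
After op 4 [order #4] limit_buy(price=99, qty=3): fills=none; bids=[#4:3@99] asks=[#2:5@105]
After op 5 [order #5] limit_buy(price=105, qty=7): fills=#5x#2:5@105; bids=[#5:2@105 #4:3@99] asks=[-]

Answer: bid=- ask=-
bid=- ask=105
bid=- ask=105
bid=99 ask=105
bid=105 ask=-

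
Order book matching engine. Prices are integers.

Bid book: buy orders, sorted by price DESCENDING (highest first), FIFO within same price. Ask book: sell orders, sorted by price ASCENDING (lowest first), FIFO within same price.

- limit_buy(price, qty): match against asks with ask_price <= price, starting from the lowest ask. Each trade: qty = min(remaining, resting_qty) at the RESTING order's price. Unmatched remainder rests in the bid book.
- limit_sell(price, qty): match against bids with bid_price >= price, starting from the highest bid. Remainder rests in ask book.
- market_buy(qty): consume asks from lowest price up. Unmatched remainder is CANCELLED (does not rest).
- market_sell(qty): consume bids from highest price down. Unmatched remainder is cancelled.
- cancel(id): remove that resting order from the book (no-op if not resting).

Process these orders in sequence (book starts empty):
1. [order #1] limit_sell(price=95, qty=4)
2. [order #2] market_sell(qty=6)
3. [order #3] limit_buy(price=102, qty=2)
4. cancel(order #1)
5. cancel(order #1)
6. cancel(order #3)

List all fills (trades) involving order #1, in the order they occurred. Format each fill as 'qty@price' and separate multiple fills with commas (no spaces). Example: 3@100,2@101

After op 1 [order #1] limit_sell(price=95, qty=4): fills=none; bids=[-] asks=[#1:4@95]
After op 2 [order #2] market_sell(qty=6): fills=none; bids=[-] asks=[#1:4@95]
After op 3 [order #3] limit_buy(price=102, qty=2): fills=#3x#1:2@95; bids=[-] asks=[#1:2@95]
After op 4 cancel(order #1): fills=none; bids=[-] asks=[-]
After op 5 cancel(order #1): fills=none; bids=[-] asks=[-]
After op 6 cancel(order #3): fills=none; bids=[-] asks=[-]

Answer: 2@95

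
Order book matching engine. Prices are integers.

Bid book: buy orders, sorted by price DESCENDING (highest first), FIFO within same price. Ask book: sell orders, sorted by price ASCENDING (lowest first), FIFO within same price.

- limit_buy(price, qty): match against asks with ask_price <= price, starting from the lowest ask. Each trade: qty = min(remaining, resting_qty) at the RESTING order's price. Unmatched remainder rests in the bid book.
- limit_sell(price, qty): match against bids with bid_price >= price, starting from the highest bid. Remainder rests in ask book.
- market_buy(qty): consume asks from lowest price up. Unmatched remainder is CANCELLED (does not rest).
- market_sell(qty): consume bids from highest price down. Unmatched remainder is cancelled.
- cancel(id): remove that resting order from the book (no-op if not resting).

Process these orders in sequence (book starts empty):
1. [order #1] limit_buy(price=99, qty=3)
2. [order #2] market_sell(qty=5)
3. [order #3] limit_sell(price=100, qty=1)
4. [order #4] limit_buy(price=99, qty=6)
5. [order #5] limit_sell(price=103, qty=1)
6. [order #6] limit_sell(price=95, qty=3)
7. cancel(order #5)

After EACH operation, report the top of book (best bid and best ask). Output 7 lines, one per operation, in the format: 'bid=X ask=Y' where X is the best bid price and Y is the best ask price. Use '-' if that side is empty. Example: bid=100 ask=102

Answer: bid=99 ask=-
bid=- ask=-
bid=- ask=100
bid=99 ask=100
bid=99 ask=100
bid=99 ask=100
bid=99 ask=100

Derivation:
After op 1 [order #1] limit_buy(price=99, qty=3): fills=none; bids=[#1:3@99] asks=[-]
After op 2 [order #2] market_sell(qty=5): fills=#1x#2:3@99; bids=[-] asks=[-]
After op 3 [order #3] limit_sell(price=100, qty=1): fills=none; bids=[-] asks=[#3:1@100]
After op 4 [order #4] limit_buy(price=99, qty=6): fills=none; bids=[#4:6@99] asks=[#3:1@100]
After op 5 [order #5] limit_sell(price=103, qty=1): fills=none; bids=[#4:6@99] asks=[#3:1@100 #5:1@103]
After op 6 [order #6] limit_sell(price=95, qty=3): fills=#4x#6:3@99; bids=[#4:3@99] asks=[#3:1@100 #5:1@103]
After op 7 cancel(order #5): fills=none; bids=[#4:3@99] asks=[#3:1@100]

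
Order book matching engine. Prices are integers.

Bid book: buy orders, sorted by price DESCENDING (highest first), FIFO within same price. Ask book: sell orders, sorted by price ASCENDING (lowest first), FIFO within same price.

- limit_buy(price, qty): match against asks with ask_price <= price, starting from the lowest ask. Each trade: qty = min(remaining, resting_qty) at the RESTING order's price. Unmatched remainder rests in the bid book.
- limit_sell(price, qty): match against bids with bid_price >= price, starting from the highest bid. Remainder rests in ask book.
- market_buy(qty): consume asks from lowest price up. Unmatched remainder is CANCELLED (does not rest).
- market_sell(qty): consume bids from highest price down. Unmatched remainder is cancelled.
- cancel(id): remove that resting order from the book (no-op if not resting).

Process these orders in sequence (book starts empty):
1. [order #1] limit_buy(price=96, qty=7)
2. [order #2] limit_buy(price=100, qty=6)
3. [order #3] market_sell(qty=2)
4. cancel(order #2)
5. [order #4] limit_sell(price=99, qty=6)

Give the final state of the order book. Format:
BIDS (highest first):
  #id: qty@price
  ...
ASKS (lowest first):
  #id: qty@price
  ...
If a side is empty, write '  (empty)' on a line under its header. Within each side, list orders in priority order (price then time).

Answer: BIDS (highest first):
  #1: 7@96
ASKS (lowest first):
  #4: 6@99

Derivation:
After op 1 [order #1] limit_buy(price=96, qty=7): fills=none; bids=[#1:7@96] asks=[-]
After op 2 [order #2] limit_buy(price=100, qty=6): fills=none; bids=[#2:6@100 #1:7@96] asks=[-]
After op 3 [order #3] market_sell(qty=2): fills=#2x#3:2@100; bids=[#2:4@100 #1:7@96] asks=[-]
After op 4 cancel(order #2): fills=none; bids=[#1:7@96] asks=[-]
After op 5 [order #4] limit_sell(price=99, qty=6): fills=none; bids=[#1:7@96] asks=[#4:6@99]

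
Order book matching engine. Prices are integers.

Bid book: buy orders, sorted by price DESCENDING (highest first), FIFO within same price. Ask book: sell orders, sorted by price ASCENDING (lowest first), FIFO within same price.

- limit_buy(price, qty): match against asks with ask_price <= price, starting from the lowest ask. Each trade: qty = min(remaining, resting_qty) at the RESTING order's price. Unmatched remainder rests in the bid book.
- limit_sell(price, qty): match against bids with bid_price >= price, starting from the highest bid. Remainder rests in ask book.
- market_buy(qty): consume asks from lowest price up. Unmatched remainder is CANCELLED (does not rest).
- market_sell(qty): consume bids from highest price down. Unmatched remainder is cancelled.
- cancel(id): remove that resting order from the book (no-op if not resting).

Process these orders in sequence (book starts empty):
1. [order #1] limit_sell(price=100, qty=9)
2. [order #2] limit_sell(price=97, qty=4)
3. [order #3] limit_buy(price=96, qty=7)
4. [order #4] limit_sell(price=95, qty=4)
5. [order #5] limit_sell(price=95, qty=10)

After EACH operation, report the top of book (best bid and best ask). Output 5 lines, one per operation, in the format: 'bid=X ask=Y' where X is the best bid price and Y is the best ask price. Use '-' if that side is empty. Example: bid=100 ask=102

Answer: bid=- ask=100
bid=- ask=97
bid=96 ask=97
bid=96 ask=97
bid=- ask=95

Derivation:
After op 1 [order #1] limit_sell(price=100, qty=9): fills=none; bids=[-] asks=[#1:9@100]
After op 2 [order #2] limit_sell(price=97, qty=4): fills=none; bids=[-] asks=[#2:4@97 #1:9@100]
After op 3 [order #3] limit_buy(price=96, qty=7): fills=none; bids=[#3:7@96] asks=[#2:4@97 #1:9@100]
After op 4 [order #4] limit_sell(price=95, qty=4): fills=#3x#4:4@96; bids=[#3:3@96] asks=[#2:4@97 #1:9@100]
After op 5 [order #5] limit_sell(price=95, qty=10): fills=#3x#5:3@96; bids=[-] asks=[#5:7@95 #2:4@97 #1:9@100]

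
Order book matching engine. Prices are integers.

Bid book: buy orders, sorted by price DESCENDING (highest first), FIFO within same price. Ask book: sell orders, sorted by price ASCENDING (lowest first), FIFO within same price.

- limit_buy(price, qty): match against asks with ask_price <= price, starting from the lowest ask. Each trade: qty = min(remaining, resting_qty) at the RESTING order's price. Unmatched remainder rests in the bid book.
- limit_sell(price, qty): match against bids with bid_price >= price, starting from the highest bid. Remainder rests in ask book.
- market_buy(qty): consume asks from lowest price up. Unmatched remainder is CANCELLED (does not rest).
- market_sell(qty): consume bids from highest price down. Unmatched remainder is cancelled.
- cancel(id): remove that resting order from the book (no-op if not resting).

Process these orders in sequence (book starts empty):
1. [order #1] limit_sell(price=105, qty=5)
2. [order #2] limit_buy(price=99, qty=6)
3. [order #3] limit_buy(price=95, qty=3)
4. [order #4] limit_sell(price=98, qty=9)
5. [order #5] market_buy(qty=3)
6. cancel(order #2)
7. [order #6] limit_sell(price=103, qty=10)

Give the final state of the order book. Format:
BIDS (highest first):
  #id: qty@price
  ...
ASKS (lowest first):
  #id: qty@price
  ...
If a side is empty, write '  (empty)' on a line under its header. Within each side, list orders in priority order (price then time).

Answer: BIDS (highest first):
  #3: 3@95
ASKS (lowest first):
  #6: 10@103
  #1: 5@105

Derivation:
After op 1 [order #1] limit_sell(price=105, qty=5): fills=none; bids=[-] asks=[#1:5@105]
After op 2 [order #2] limit_buy(price=99, qty=6): fills=none; bids=[#2:6@99] asks=[#1:5@105]
After op 3 [order #3] limit_buy(price=95, qty=3): fills=none; bids=[#2:6@99 #3:3@95] asks=[#1:5@105]
After op 4 [order #4] limit_sell(price=98, qty=9): fills=#2x#4:6@99; bids=[#3:3@95] asks=[#4:3@98 #1:5@105]
After op 5 [order #5] market_buy(qty=3): fills=#5x#4:3@98; bids=[#3:3@95] asks=[#1:5@105]
After op 6 cancel(order #2): fills=none; bids=[#3:3@95] asks=[#1:5@105]
After op 7 [order #6] limit_sell(price=103, qty=10): fills=none; bids=[#3:3@95] asks=[#6:10@103 #1:5@105]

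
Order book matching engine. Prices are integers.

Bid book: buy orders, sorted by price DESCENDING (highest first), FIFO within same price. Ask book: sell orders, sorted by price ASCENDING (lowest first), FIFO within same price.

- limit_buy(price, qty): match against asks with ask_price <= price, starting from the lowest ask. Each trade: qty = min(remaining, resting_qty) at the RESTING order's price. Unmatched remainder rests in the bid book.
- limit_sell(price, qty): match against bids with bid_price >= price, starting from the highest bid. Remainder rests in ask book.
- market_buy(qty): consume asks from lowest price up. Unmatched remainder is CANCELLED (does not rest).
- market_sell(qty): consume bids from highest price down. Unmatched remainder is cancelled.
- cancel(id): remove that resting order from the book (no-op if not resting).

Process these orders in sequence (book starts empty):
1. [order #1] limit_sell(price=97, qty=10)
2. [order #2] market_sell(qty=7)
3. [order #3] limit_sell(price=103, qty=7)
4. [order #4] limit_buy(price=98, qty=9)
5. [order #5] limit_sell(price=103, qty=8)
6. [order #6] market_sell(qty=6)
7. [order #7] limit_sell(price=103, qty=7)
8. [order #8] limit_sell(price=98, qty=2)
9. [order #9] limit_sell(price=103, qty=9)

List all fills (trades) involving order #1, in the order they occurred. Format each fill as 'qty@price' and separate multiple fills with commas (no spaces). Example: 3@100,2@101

Answer: 9@97

Derivation:
After op 1 [order #1] limit_sell(price=97, qty=10): fills=none; bids=[-] asks=[#1:10@97]
After op 2 [order #2] market_sell(qty=7): fills=none; bids=[-] asks=[#1:10@97]
After op 3 [order #3] limit_sell(price=103, qty=7): fills=none; bids=[-] asks=[#1:10@97 #3:7@103]
After op 4 [order #4] limit_buy(price=98, qty=9): fills=#4x#1:9@97; bids=[-] asks=[#1:1@97 #3:7@103]
After op 5 [order #5] limit_sell(price=103, qty=8): fills=none; bids=[-] asks=[#1:1@97 #3:7@103 #5:8@103]
After op 6 [order #6] market_sell(qty=6): fills=none; bids=[-] asks=[#1:1@97 #3:7@103 #5:8@103]
After op 7 [order #7] limit_sell(price=103, qty=7): fills=none; bids=[-] asks=[#1:1@97 #3:7@103 #5:8@103 #7:7@103]
After op 8 [order #8] limit_sell(price=98, qty=2): fills=none; bids=[-] asks=[#1:1@97 #8:2@98 #3:7@103 #5:8@103 #7:7@103]
After op 9 [order #9] limit_sell(price=103, qty=9): fills=none; bids=[-] asks=[#1:1@97 #8:2@98 #3:7@103 #5:8@103 #7:7@103 #9:9@103]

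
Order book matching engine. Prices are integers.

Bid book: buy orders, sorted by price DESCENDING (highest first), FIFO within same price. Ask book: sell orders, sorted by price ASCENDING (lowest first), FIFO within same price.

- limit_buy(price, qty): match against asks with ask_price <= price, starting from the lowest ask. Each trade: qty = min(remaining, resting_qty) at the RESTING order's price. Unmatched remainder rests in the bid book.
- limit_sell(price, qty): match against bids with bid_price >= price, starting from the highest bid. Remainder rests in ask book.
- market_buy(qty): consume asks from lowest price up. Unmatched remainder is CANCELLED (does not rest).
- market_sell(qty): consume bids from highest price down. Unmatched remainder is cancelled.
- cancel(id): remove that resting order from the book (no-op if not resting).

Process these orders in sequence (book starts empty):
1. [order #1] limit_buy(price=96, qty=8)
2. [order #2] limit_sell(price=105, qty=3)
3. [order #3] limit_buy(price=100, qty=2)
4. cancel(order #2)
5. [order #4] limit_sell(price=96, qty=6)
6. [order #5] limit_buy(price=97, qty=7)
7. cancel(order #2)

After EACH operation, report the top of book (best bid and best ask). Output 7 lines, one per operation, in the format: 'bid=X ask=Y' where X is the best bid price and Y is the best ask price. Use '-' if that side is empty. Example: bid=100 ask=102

After op 1 [order #1] limit_buy(price=96, qty=8): fills=none; bids=[#1:8@96] asks=[-]
After op 2 [order #2] limit_sell(price=105, qty=3): fills=none; bids=[#1:8@96] asks=[#2:3@105]
After op 3 [order #3] limit_buy(price=100, qty=2): fills=none; bids=[#3:2@100 #1:8@96] asks=[#2:3@105]
After op 4 cancel(order #2): fills=none; bids=[#3:2@100 #1:8@96] asks=[-]
After op 5 [order #4] limit_sell(price=96, qty=6): fills=#3x#4:2@100 #1x#4:4@96; bids=[#1:4@96] asks=[-]
After op 6 [order #5] limit_buy(price=97, qty=7): fills=none; bids=[#5:7@97 #1:4@96] asks=[-]
After op 7 cancel(order #2): fills=none; bids=[#5:7@97 #1:4@96] asks=[-]

Answer: bid=96 ask=-
bid=96 ask=105
bid=100 ask=105
bid=100 ask=-
bid=96 ask=-
bid=97 ask=-
bid=97 ask=-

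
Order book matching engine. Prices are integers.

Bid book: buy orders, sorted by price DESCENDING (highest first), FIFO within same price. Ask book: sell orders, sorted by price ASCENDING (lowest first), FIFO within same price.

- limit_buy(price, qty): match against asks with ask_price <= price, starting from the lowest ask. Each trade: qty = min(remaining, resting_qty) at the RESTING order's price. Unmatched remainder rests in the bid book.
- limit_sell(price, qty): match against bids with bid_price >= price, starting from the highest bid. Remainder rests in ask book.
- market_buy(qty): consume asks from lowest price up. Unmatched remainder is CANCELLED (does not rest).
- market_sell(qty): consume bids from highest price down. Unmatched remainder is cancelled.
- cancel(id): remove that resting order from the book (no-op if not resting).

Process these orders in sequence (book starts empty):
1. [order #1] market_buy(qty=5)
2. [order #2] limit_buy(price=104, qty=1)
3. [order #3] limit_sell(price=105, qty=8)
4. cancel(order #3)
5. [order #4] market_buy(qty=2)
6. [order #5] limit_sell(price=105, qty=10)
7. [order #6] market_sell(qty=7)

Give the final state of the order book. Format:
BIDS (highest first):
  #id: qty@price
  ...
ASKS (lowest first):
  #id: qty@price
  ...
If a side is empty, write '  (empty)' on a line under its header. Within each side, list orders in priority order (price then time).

Answer: BIDS (highest first):
  (empty)
ASKS (lowest first):
  #5: 10@105

Derivation:
After op 1 [order #1] market_buy(qty=5): fills=none; bids=[-] asks=[-]
After op 2 [order #2] limit_buy(price=104, qty=1): fills=none; bids=[#2:1@104] asks=[-]
After op 3 [order #3] limit_sell(price=105, qty=8): fills=none; bids=[#2:1@104] asks=[#3:8@105]
After op 4 cancel(order #3): fills=none; bids=[#2:1@104] asks=[-]
After op 5 [order #4] market_buy(qty=2): fills=none; bids=[#2:1@104] asks=[-]
After op 6 [order #5] limit_sell(price=105, qty=10): fills=none; bids=[#2:1@104] asks=[#5:10@105]
After op 7 [order #6] market_sell(qty=7): fills=#2x#6:1@104; bids=[-] asks=[#5:10@105]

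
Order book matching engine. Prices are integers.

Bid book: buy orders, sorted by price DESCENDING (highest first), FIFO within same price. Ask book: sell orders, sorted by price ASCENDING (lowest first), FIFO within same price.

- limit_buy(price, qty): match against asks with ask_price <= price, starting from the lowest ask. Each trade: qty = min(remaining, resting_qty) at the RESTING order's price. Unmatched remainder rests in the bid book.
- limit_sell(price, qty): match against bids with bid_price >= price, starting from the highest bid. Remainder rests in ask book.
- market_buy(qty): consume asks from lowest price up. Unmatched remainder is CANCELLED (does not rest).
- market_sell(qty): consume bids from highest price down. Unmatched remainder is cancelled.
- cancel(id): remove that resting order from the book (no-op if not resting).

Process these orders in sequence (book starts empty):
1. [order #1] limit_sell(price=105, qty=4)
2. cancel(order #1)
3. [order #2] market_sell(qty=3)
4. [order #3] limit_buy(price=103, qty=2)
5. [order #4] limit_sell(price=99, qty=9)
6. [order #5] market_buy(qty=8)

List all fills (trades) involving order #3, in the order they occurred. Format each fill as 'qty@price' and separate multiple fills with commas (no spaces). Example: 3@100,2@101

After op 1 [order #1] limit_sell(price=105, qty=4): fills=none; bids=[-] asks=[#1:4@105]
After op 2 cancel(order #1): fills=none; bids=[-] asks=[-]
After op 3 [order #2] market_sell(qty=3): fills=none; bids=[-] asks=[-]
After op 4 [order #3] limit_buy(price=103, qty=2): fills=none; bids=[#3:2@103] asks=[-]
After op 5 [order #4] limit_sell(price=99, qty=9): fills=#3x#4:2@103; bids=[-] asks=[#4:7@99]
After op 6 [order #5] market_buy(qty=8): fills=#5x#4:7@99; bids=[-] asks=[-]

Answer: 2@103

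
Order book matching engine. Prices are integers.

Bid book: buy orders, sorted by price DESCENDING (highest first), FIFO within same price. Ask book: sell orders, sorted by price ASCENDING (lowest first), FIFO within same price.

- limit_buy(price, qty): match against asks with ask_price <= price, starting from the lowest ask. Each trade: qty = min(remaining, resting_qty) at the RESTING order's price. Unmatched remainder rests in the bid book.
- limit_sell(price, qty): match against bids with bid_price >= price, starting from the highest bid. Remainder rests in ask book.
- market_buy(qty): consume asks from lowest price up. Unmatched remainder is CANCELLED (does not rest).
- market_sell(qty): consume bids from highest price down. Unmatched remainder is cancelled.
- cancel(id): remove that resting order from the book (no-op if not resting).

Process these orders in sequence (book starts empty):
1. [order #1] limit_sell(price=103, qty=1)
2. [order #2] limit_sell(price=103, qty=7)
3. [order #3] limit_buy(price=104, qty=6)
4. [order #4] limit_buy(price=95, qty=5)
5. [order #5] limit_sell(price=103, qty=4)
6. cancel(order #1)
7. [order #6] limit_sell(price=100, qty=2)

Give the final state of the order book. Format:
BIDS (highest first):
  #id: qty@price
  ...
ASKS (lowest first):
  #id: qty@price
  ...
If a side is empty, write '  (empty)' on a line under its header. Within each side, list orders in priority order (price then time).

Answer: BIDS (highest first):
  #4: 5@95
ASKS (lowest first):
  #6: 2@100
  #2: 2@103
  #5: 4@103

Derivation:
After op 1 [order #1] limit_sell(price=103, qty=1): fills=none; bids=[-] asks=[#1:1@103]
After op 2 [order #2] limit_sell(price=103, qty=7): fills=none; bids=[-] asks=[#1:1@103 #2:7@103]
After op 3 [order #3] limit_buy(price=104, qty=6): fills=#3x#1:1@103 #3x#2:5@103; bids=[-] asks=[#2:2@103]
After op 4 [order #4] limit_buy(price=95, qty=5): fills=none; bids=[#4:5@95] asks=[#2:2@103]
After op 5 [order #5] limit_sell(price=103, qty=4): fills=none; bids=[#4:5@95] asks=[#2:2@103 #5:4@103]
After op 6 cancel(order #1): fills=none; bids=[#4:5@95] asks=[#2:2@103 #5:4@103]
After op 7 [order #6] limit_sell(price=100, qty=2): fills=none; bids=[#4:5@95] asks=[#6:2@100 #2:2@103 #5:4@103]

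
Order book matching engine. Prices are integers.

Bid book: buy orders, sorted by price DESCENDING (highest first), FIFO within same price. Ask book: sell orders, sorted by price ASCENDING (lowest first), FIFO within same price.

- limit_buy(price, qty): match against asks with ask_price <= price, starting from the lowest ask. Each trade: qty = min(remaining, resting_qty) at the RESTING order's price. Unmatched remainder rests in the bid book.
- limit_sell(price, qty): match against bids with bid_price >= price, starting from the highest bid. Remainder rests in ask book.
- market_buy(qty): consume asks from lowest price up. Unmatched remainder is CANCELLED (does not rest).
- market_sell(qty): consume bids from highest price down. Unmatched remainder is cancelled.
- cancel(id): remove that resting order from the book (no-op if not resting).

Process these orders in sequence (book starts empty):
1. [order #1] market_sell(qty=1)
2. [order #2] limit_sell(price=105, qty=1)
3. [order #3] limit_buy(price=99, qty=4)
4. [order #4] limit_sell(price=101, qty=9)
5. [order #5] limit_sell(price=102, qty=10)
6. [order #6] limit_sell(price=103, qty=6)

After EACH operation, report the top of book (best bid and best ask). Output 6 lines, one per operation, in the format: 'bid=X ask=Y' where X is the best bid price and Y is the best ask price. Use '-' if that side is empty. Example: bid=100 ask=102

After op 1 [order #1] market_sell(qty=1): fills=none; bids=[-] asks=[-]
After op 2 [order #2] limit_sell(price=105, qty=1): fills=none; bids=[-] asks=[#2:1@105]
After op 3 [order #3] limit_buy(price=99, qty=4): fills=none; bids=[#3:4@99] asks=[#2:1@105]
After op 4 [order #4] limit_sell(price=101, qty=9): fills=none; bids=[#3:4@99] asks=[#4:9@101 #2:1@105]
After op 5 [order #5] limit_sell(price=102, qty=10): fills=none; bids=[#3:4@99] asks=[#4:9@101 #5:10@102 #2:1@105]
After op 6 [order #6] limit_sell(price=103, qty=6): fills=none; bids=[#3:4@99] asks=[#4:9@101 #5:10@102 #6:6@103 #2:1@105]

Answer: bid=- ask=-
bid=- ask=105
bid=99 ask=105
bid=99 ask=101
bid=99 ask=101
bid=99 ask=101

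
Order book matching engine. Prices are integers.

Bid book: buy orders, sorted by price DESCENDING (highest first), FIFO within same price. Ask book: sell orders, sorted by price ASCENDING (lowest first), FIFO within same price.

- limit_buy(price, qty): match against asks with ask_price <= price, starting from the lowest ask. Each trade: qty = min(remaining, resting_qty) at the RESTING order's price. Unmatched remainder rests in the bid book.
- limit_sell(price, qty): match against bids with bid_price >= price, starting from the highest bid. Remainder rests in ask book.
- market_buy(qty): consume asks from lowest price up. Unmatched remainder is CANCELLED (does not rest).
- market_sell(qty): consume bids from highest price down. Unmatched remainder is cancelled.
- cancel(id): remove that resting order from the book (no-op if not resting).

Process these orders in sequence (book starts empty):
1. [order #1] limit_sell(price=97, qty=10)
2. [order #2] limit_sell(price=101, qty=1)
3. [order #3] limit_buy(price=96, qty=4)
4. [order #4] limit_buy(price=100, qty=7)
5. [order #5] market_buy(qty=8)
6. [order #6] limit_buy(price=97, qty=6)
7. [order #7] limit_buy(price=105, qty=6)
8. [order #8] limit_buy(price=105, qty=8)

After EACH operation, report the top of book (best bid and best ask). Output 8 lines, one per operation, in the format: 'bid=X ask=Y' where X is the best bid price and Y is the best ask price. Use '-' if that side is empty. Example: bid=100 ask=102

Answer: bid=- ask=97
bid=- ask=97
bid=96 ask=97
bid=96 ask=97
bid=96 ask=-
bid=97 ask=-
bid=105 ask=-
bid=105 ask=-

Derivation:
After op 1 [order #1] limit_sell(price=97, qty=10): fills=none; bids=[-] asks=[#1:10@97]
After op 2 [order #2] limit_sell(price=101, qty=1): fills=none; bids=[-] asks=[#1:10@97 #2:1@101]
After op 3 [order #3] limit_buy(price=96, qty=4): fills=none; bids=[#3:4@96] asks=[#1:10@97 #2:1@101]
After op 4 [order #4] limit_buy(price=100, qty=7): fills=#4x#1:7@97; bids=[#3:4@96] asks=[#1:3@97 #2:1@101]
After op 5 [order #5] market_buy(qty=8): fills=#5x#1:3@97 #5x#2:1@101; bids=[#3:4@96] asks=[-]
After op 6 [order #6] limit_buy(price=97, qty=6): fills=none; bids=[#6:6@97 #3:4@96] asks=[-]
After op 7 [order #7] limit_buy(price=105, qty=6): fills=none; bids=[#7:6@105 #6:6@97 #3:4@96] asks=[-]
After op 8 [order #8] limit_buy(price=105, qty=8): fills=none; bids=[#7:6@105 #8:8@105 #6:6@97 #3:4@96] asks=[-]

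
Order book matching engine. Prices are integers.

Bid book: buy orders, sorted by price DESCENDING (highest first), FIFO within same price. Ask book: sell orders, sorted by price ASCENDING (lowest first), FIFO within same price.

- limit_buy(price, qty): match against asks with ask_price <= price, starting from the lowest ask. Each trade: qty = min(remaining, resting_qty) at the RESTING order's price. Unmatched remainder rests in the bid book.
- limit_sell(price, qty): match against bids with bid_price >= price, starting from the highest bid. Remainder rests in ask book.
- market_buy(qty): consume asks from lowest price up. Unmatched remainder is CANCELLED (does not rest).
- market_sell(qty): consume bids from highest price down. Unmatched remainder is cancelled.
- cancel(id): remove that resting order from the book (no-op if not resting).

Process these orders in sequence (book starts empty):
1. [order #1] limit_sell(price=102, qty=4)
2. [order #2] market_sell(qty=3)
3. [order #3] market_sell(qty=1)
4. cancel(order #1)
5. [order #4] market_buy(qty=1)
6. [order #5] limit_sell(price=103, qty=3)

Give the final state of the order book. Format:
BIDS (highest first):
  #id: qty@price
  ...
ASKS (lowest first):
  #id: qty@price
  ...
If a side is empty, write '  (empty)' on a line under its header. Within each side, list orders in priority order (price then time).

Answer: BIDS (highest first):
  (empty)
ASKS (lowest first):
  #5: 3@103

Derivation:
After op 1 [order #1] limit_sell(price=102, qty=4): fills=none; bids=[-] asks=[#1:4@102]
After op 2 [order #2] market_sell(qty=3): fills=none; bids=[-] asks=[#1:4@102]
After op 3 [order #3] market_sell(qty=1): fills=none; bids=[-] asks=[#1:4@102]
After op 4 cancel(order #1): fills=none; bids=[-] asks=[-]
After op 5 [order #4] market_buy(qty=1): fills=none; bids=[-] asks=[-]
After op 6 [order #5] limit_sell(price=103, qty=3): fills=none; bids=[-] asks=[#5:3@103]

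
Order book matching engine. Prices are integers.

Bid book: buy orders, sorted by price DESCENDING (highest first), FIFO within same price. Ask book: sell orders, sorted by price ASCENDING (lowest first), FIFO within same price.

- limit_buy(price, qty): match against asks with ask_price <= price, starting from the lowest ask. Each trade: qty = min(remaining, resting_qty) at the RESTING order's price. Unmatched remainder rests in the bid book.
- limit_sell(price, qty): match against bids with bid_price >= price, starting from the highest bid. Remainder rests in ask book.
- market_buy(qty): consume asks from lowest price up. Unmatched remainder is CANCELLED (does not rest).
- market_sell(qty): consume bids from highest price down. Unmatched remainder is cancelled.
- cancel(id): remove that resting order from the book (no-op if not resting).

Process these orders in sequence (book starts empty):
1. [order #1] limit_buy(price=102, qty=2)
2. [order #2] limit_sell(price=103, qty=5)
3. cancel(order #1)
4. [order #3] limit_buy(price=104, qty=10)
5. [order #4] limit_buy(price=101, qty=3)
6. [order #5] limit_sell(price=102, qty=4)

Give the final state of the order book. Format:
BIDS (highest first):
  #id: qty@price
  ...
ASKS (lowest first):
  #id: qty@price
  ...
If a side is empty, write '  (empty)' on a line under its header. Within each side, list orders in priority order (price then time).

After op 1 [order #1] limit_buy(price=102, qty=2): fills=none; bids=[#1:2@102] asks=[-]
After op 2 [order #2] limit_sell(price=103, qty=5): fills=none; bids=[#1:2@102] asks=[#2:5@103]
After op 3 cancel(order #1): fills=none; bids=[-] asks=[#2:5@103]
After op 4 [order #3] limit_buy(price=104, qty=10): fills=#3x#2:5@103; bids=[#3:5@104] asks=[-]
After op 5 [order #4] limit_buy(price=101, qty=3): fills=none; bids=[#3:5@104 #4:3@101] asks=[-]
After op 6 [order #5] limit_sell(price=102, qty=4): fills=#3x#5:4@104; bids=[#3:1@104 #4:3@101] asks=[-]

Answer: BIDS (highest first):
  #3: 1@104
  #4: 3@101
ASKS (lowest first):
  (empty)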